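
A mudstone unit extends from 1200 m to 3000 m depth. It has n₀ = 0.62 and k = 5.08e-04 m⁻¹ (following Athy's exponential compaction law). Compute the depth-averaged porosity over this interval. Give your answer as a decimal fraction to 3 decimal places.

0.221

Working in km (1 km = 1000 m; k in km⁻¹ = k in m⁻¹ × 1000):
⟨n⟩ = (1/(d₂−d₁)) ∫ n₀ e^(−kd) dd = n₀·(e^(−k·d₁) − e^(−k·d₂)) / (k·(d₂−d₁))
e^(−0.508×1.2) = 0.5436; e^(−0.508×3) = 0.2178
⟨n⟩ = 0.62 × (0.5436 − 0.2178) / (0.508 × 1.8) = 0.62 × 0.3562 = 0.2209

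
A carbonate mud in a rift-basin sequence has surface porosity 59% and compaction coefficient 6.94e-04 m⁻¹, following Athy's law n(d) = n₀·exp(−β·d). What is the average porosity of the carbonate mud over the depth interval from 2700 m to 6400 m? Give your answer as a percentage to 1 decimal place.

Working in km (1 km = 1000 m; β in km⁻¹ = β in m⁻¹ × 1000):
⟨n⟩ = (1/(d₂−d₁)) ∫ n₀ e^(−βd) dd = n₀·(e^(−β·d₁) − e^(−β·d₂)) / (β·(d₂−d₁))
e^(−0.694×2.7) = 0.1535; e^(−0.694×6.4) = 0.0118
⟨n⟩ = 0.59 × (0.1535 − 0.0118) / (0.694 × 3.7) = 0.59 × 0.0552 = 0.0326

3.3%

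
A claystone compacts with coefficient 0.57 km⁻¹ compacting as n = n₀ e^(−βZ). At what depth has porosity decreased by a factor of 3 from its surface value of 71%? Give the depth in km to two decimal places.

n/n₀ = 1/3 ⇒ exp(−β·Z) = 1/3 ⇒ Z = ln(3) / β
Z = 1.0986 / 0.57 = 1.927 km

1.93 km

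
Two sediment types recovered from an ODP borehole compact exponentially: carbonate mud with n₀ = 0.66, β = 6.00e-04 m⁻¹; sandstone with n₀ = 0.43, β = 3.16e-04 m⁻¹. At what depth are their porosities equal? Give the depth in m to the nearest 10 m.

1510 m

Working in km (1 km = 1000 m; β in km⁻¹ = β in m⁻¹ × 1000):
Set n₀ₐ e^(−βₐZ) = n₀ᵦ e^(−βᵦZ) ⇒ ln(n₀ₐ/n₀ᵦ) = (βₐ − βᵦ)·Z
Z = ln(0.66/0.43) / (0.6 − 0.316) = 0.4285 / 0.284 = 1.509 km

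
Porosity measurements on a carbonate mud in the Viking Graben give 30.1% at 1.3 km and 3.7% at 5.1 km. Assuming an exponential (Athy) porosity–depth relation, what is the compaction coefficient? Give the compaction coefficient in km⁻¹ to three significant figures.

Athy: phi(Z) = phi₀ e^(−cZ) ⇒ phi₁/phi₂ = e^{c(Z₂−Z₁)} ⇒ c = ln(phi₁/phi₂)/(Z₂−Z₁)
c = ln(0.301/0.037) / (5.1 − 1.3) = ln(8.135) / 3.8 = 2.0962 / 3.8 = 0.5516 km⁻¹

0.552 km⁻¹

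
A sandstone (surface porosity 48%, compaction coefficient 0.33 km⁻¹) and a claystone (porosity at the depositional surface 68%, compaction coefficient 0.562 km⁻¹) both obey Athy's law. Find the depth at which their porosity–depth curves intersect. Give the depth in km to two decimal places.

1.50 km

Set phi₀ₐ e^(−βₐz) = phi₀ᵦ e^(−βᵦz) ⇒ ln(phi₀ₐ/phi₀ᵦ) = (βₐ − βᵦ)·z
z = ln(0.48/0.68) / (0.33 − 0.562) = -0.3483 / -0.232 = 1.501 km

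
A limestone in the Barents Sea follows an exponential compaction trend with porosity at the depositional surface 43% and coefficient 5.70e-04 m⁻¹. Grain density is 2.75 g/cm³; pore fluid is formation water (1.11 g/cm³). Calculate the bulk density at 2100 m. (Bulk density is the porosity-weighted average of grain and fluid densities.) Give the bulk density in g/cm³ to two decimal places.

Working in km (1 km = 1000 m; k in km⁻¹ = k in m⁻¹ × 1000):
Porosity at depth: phi = 0.43·exp(−0.57×2.1) = 0.43×0.3021 = 0.1299
Bulk density: ρ_b = (1−phi)ρ_g + phi·ρ_f = 0.8701×2.75 + 0.1299×1.11
       = 2.393 + 0.144 = 2.537 g/cm³

2.54 g/cm³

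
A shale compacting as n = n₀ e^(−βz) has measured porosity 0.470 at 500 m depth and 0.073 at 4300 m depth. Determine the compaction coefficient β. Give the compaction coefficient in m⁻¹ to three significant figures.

0.000490 m⁻¹

Working in km (1 km = 1000 m; β in km⁻¹ = β in m⁻¹ × 1000):
Athy: n(z) = n₀ e^(−βz) ⇒ n₁/n₂ = e^{β(z₂−z₁)} ⇒ β = ln(n₁/n₂)/(z₂−z₁)
β = ln(0.47/0.073) / (4.3 − 0.5) = ln(6.438) / 3.8 = 1.8623 / 3.8 = 0.4901 km⁻¹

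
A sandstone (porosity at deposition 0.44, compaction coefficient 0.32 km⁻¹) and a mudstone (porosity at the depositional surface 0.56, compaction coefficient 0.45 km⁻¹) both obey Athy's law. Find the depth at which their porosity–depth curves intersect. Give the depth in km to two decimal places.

Set phi₀ₐ e^(−kₐz) = phi₀ᵦ e^(−kᵦz) ⇒ ln(phi₀ₐ/phi₀ᵦ) = (kₐ − kᵦ)·z
z = ln(0.44/0.56) / (0.32 − 0.45) = -0.2412 / -0.13 = 1.855 km

1.86 km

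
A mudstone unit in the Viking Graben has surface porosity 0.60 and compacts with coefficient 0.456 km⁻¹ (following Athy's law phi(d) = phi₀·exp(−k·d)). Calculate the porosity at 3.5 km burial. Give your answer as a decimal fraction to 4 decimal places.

phi = phi₀·exp(−k·d) = 0.6 × exp(−0.456 × 3.5) = 0.6 × exp(−1.596)
  = 0.6 × 0.2027 = 0.1216

0.1216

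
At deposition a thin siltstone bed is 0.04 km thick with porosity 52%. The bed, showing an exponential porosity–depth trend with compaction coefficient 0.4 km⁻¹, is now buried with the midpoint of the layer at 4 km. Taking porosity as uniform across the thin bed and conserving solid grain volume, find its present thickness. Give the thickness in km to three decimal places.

0.021 km

Porosity at 4 km: phi = 0.52·exp(−0.4×4) = 0.1050
Solid-volume conservation: h(1−phi) = h₀(1−phi₀) ⇒ h = h₀·(1−phi₀)/(1−phi)
h = 0.04 × (1 − 0.52)/(1 − 0.1050) = 0.04 × 0.5363 = 0.0215 km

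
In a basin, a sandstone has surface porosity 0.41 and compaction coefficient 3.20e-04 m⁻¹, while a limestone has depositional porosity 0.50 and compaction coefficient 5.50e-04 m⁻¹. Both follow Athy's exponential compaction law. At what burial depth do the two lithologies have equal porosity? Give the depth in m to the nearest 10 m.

Working in km (1 km = 1000 m; k in km⁻¹ = k in m⁻¹ × 1000):
Set phi₀ₐ e^(−kₐz) = phi₀ᵦ e^(−kᵦz) ⇒ ln(phi₀ₐ/phi₀ᵦ) = (kₐ − kᵦ)·z
z = ln(0.41/0.5) / (0.32 − 0.55) = -0.1985 / -0.23 = 0.863 km

860 m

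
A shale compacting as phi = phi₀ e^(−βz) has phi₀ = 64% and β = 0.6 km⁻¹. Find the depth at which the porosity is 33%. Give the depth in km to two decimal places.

Invert Athy's law: z = ln(phi₀/phi) / β
z = ln(0.64/0.33) / 0.6 = ln(1.939) / 0.6 = 0.6624 / 0.6 = 1.104 km

1.10 km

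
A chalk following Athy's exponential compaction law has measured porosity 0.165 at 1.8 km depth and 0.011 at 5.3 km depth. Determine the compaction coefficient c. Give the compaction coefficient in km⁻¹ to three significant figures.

Athy: phi(z) = phi₀ e^(−cz) ⇒ phi₁/phi₂ = e^{c(z₂−z₁)} ⇒ c = ln(phi₁/phi₂)/(z₂−z₁)
c = ln(0.165/0.011) / (5.3 − 1.8) = ln(15) / 3.5 = 2.7081 / 3.5 = 0.7737 km⁻¹

0.774 km⁻¹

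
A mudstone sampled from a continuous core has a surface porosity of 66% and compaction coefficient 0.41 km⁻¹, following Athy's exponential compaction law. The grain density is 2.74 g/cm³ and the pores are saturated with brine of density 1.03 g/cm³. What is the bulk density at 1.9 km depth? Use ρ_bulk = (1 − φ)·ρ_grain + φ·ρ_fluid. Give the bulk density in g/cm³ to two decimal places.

Porosity at depth: n = 0.66·exp(−0.41×1.9) = 0.66×0.4589 = 0.3029
Bulk density: ρ_b = (1−n)ρ_g + n·ρ_f = 0.6971×2.74 + 0.3029×1.03
       = 1.910 + 0.312 = 2.222 g/cm³

2.22 g/cm³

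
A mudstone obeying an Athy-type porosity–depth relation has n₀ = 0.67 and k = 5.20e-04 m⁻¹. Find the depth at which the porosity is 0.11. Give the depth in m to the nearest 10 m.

Working in km (1 km = 1000 m; k in km⁻¹ = k in m⁻¹ × 1000):
Invert Athy's law: Z = ln(n₀/n) / k
Z = ln(0.67/0.11) / 0.52 = ln(6.091) / 0.52 = 1.8068 / 0.52 = 3.475 km

3470 m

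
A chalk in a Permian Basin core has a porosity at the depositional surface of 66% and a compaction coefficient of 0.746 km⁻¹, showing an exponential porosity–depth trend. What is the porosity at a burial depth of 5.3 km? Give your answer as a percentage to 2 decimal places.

n = n₀·exp(−c·z) = 0.66 × exp(−0.746 × 5.3) = 0.66 × exp(−3.954)
  = 0.66 × 0.0192 = 0.0127

1.27%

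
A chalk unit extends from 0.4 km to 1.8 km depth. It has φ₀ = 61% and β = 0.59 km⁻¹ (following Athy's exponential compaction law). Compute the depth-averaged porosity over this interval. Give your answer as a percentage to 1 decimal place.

32.8%

⟨φ⟩ = (1/(z₂−z₁)) ∫ φ₀ e^(−βz) dz = φ₀·(e^(−β·z₁) − e^(−β·z₂)) / (β·(z₂−z₁))
e^(−0.59×0.4) = 0.7898; e^(−0.59×1.8) = 0.3458
⟨φ⟩ = 0.61 × (0.7898 − 0.3458) / (0.59 × 1.4) = 0.61 × 0.5376 = 0.3279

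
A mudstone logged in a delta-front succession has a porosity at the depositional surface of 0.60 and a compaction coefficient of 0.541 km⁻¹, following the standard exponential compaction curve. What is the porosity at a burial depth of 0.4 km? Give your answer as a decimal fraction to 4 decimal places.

φ = φ₀·exp(−β·d) = 0.6 × exp(−0.541 × 0.4) = 0.6 × exp(−0.2164)
  = 0.6 × 0.8054 = 0.4832

0.4832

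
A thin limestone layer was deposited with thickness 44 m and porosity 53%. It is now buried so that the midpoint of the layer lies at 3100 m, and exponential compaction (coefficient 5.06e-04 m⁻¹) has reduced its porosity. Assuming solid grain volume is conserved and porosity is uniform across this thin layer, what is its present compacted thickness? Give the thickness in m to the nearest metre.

Working in km (1 km = 1000 m; c in km⁻¹ = c in m⁻¹ × 1000):
Porosity at 3.1 km: phi = 0.53·exp(−0.506×3.1) = 0.1104
Solid-volume conservation: h(1−phi) = h₀(1−phi₀) ⇒ h = h₀·(1−phi₀)/(1−phi)
h = 0.044 × (1 − 0.53)/(1 − 0.1104) = 0.044 × 0.5283 = 0.0232 km

23 m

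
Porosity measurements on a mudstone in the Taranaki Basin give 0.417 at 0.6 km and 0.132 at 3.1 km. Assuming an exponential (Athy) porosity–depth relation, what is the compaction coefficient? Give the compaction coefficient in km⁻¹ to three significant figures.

0.460 km⁻¹

Athy: φ(d) = φ₀ e^(−cd) ⇒ φ₁/φ₂ = e^{c(d₂−d₁)} ⇒ c = ln(φ₁/φ₂)/(d₂−d₁)
c = ln(0.417/0.132) / (3.1 − 0.6) = ln(3.159) / 2.5 = 1.1503 / 2.5 = 0.4601 km⁻¹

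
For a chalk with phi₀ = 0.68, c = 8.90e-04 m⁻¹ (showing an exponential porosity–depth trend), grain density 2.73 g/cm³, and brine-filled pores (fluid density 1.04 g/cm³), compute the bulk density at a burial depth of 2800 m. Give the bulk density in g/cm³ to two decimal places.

2.63 g/cm³

Working in km (1 km = 1000 m; c in km⁻¹ = c in m⁻¹ × 1000):
Porosity at depth: phi = 0.68·exp(−0.89×2.8) = 0.68×0.0827 = 0.0563
Bulk density: ρ_b = (1−phi)ρ_g + phi·ρ_f = 0.9437×2.73 + 0.0563×1.04
       = 2.576 + 0.059 = 2.635 g/cm³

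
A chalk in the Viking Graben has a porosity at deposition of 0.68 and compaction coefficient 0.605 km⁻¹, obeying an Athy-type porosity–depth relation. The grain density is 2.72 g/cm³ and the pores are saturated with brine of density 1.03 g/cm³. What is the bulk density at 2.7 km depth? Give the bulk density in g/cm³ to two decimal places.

Porosity at depth: φ = 0.68·exp(−0.605×2.7) = 0.68×0.1952 = 0.1328
Bulk density: ρ_b = (1−φ)ρ_g + φ·ρ_f = 0.8672×2.72 + 0.1328×1.03
       = 2.359 + 0.137 = 2.496 g/cm³

2.50 g/cm³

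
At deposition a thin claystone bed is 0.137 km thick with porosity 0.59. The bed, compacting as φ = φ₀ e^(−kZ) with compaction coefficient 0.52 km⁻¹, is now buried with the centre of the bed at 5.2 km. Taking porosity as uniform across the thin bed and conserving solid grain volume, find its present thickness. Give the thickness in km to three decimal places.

Porosity at 5.2 km: φ = 0.59·exp(−0.52×5.2) = 0.0395
Solid-volume conservation: h(1−φ) = h₀(1−φ₀) ⇒ h = h₀·(1−φ₀)/(1−φ)
h = 0.137 × (1 − 0.59)/(1 − 0.0395) = 0.137 × 0.4269 = 0.0585 km

0.058 km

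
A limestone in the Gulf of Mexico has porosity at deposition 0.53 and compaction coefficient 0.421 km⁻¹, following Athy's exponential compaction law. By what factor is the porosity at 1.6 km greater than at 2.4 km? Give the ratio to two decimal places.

1.40

n(d₁)/n(d₂) = e^(−β·d₁)/e^(−β·d₂) = e^{β(d₂−d₁)}
= exp(0.421 × 0.8) = exp(0.3368) = 1.4005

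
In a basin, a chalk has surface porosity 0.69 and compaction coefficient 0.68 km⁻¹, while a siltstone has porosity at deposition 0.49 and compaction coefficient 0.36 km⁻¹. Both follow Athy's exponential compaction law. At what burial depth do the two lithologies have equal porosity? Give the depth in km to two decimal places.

Set phi₀ₐ e^(−kₐz) = phi₀ᵦ e^(−kᵦz) ⇒ ln(phi₀ₐ/phi₀ᵦ) = (kₐ − kᵦ)·z
z = ln(0.69/0.49) / (0.68 − 0.36) = 0.3423 / 0.32 = 1.070 km

1.07 km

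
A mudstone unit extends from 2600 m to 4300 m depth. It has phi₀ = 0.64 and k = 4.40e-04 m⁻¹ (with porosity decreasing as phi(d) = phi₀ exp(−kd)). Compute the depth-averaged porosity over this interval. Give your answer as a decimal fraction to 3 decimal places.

Working in km (1 km = 1000 m; k in km⁻¹ = k in m⁻¹ × 1000):
⟨phi⟩ = (1/(d₂−d₁)) ∫ phi₀ e^(−kd) dd = phi₀·(e^(−k·d₁) − e^(−k·d₂)) / (k·(d₂−d₁))
e^(−0.44×2.6) = 0.3185; e^(−0.44×4.3) = 0.1508
⟨phi⟩ = 0.64 × (0.3185 − 0.1508) / (0.44 × 1.7) = 0.64 × 0.2243 = 0.1435

0.144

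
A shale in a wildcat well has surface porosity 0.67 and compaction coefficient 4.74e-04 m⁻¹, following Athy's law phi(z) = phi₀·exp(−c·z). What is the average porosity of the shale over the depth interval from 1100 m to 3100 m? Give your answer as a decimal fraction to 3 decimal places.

Working in km (1 km = 1000 m; c in km⁻¹ = c in m⁻¹ × 1000):
⟨phi⟩ = (1/(z₂−z₁)) ∫ phi₀ e^(−cz) dz = phi₀·(e^(−c·z₁) − e^(−c·z₂)) / (c·(z₂−z₁))
e^(−0.474×1.1) = 0.5937; e^(−0.474×3.1) = 0.2301
⟨phi⟩ = 0.67 × (0.5937 − 0.2301) / (0.474 × 2) = 0.67 × 0.3836 = 0.2570

0.257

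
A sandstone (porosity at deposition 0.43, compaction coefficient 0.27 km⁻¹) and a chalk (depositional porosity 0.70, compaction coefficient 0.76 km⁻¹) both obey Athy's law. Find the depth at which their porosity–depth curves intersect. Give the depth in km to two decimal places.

0.99 km

Set φ₀ₐ e^(−kₐZ) = φ₀ᵦ e^(−kᵦZ) ⇒ ln(φ₀ₐ/φ₀ᵦ) = (kₐ − kᵦ)·Z
Z = ln(0.43/0.7) / (0.27 − 0.76) = -0.4873 / -0.49 = 0.994 km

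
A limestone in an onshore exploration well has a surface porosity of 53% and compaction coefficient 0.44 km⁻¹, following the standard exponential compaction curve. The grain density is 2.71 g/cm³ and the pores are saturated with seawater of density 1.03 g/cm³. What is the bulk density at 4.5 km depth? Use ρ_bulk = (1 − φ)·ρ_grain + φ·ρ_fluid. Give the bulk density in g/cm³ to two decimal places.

Porosity at depth: n = 0.53·exp(−0.44×4.5) = 0.53×0.1381 = 0.0732
Bulk density: ρ_b = (1−n)ρ_g + n·ρ_f = 0.9268×2.71 + 0.0732×1.03
       = 2.512 + 0.075 = 2.587 g/cm³

2.59 g/cm³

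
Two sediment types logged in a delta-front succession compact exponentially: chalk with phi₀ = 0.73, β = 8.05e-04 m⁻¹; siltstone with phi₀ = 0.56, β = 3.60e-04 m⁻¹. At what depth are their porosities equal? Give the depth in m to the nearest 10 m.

600 m

Working in km (1 km = 1000 m; β in km⁻¹ = β in m⁻¹ × 1000):
Set phi₀ₐ e^(−βₐd) = phi₀ᵦ e^(−βᵦd) ⇒ ln(phi₀ₐ/phi₀ᵦ) = (βₐ − βᵦ)·d
d = ln(0.73/0.56) / (0.805 − 0.36) = 0.2651 / 0.445 = 0.596 km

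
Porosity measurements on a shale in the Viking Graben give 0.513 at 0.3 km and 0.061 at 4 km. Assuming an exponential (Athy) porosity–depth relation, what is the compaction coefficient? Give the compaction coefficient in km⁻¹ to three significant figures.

0.576 km⁻¹

Athy: phi(z) = phi₀ e^(−βz) ⇒ phi₁/phi₂ = e^{β(z₂−z₁)} ⇒ β = ln(phi₁/phi₂)/(z₂−z₁)
β = ln(0.513/0.061) / (4 − 0.3) = ln(8.41) / 3.7 = 2.1294 / 3.7 = 0.5755 km⁻¹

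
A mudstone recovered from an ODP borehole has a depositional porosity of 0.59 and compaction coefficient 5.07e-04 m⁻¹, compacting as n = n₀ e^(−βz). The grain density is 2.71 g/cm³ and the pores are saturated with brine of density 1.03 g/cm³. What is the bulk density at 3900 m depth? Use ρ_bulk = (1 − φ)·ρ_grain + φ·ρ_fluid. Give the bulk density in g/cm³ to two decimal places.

2.57 g/cm³

Working in km (1 km = 1000 m; β in km⁻¹ = β in m⁻¹ × 1000):
Porosity at depth: n = 0.59·exp(−0.507×3.9) = 0.59×0.1384 = 0.0817
Bulk density: ρ_b = (1−n)ρ_g + n·ρ_f = 0.9183×2.71 + 0.0817×1.03
       = 2.489 + 0.084 = 2.573 g/cm³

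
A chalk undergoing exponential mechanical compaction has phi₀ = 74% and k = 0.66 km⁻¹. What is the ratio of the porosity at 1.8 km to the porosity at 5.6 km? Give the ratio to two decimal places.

12.28

phi(Z₁)/phi(Z₂) = e^(−k·Z₁)/e^(−k·Z₂) = e^{k(Z₂−Z₁)}
= exp(0.66 × 3.8) = exp(2.508) = 12.2803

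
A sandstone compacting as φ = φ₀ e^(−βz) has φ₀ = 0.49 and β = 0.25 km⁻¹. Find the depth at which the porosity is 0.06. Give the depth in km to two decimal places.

Invert Athy's law: z = ln(φ₀/φ) / β
z = ln(0.49/0.06) / 0.25 = ln(8.167) / 0.25 = 2.1001 / 0.25 = 8.400 km

8.40 km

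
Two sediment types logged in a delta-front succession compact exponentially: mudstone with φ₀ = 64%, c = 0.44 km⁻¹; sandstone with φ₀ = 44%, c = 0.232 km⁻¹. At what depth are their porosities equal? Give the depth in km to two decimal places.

Set φ₀ₐ e^(−cₐz) = φ₀ᵦ e^(−cᵦz) ⇒ ln(φ₀ₐ/φ₀ᵦ) = (cₐ − cᵦ)·z
z = ln(0.64/0.44) / (0.44 − 0.232) = 0.3747 / 0.208 = 1.801 km

1.80 km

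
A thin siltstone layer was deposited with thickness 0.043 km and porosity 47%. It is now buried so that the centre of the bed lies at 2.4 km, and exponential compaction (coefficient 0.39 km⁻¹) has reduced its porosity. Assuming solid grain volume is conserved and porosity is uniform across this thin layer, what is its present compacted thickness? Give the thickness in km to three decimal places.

0.028 km

Porosity at 2.4 km: phi = 0.47·exp(−0.39×2.4) = 0.1843
Solid-volume conservation: h(1−phi) = h₀(1−phi₀) ⇒ h = h₀·(1−phi₀)/(1−phi)
h = 0.043 × (1 − 0.47)/(1 − 0.1843) = 0.043 × 0.6498 = 0.0279 km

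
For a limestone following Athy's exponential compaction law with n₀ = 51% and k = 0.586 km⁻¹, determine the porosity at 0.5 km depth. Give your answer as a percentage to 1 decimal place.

n = n₀·exp(−k·Z) = 0.51 × exp(−0.586 × 0.5) = 0.51 × exp(−0.293)
  = 0.51 × 0.7460 = 0.3805

38.0%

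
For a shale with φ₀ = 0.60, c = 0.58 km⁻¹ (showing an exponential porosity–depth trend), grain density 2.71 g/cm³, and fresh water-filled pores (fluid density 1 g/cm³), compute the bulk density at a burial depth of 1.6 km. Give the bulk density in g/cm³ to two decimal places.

Porosity at depth: φ = 0.6·exp(−0.58×1.6) = 0.6×0.3953 = 0.2372
Bulk density: ρ_b = (1−φ)ρ_g + φ·ρ_f = 0.7628×2.71 + 0.2372×1
       = 2.067 + 0.237 = 2.304 g/cm³

2.30 g/cm³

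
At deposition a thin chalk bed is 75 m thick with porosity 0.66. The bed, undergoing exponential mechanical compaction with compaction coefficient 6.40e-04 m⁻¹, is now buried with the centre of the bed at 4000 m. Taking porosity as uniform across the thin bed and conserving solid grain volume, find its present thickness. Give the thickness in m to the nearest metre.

Working in km (1 km = 1000 m; β in km⁻¹ = β in m⁻¹ × 1000):
Porosity at 4 km: n = 0.66·exp(−0.64×4) = 0.0510
Solid-volume conservation: h(1−n) = h₀(1−n₀) ⇒ h = h₀·(1−n₀)/(1−n)
h = 0.075 × (1 − 0.66)/(1 − 0.0510) = 0.075 × 0.3583 = 0.0269 km

27 m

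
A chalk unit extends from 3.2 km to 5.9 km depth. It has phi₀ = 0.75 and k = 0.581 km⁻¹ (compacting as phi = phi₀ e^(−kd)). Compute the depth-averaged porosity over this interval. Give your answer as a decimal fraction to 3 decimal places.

0.059

⟨phi⟩ = (1/(d₂−d₁)) ∫ phi₀ e^(−kd) dd = phi₀·(e^(−k·d₁) − e^(−k·d₂)) / (k·(d₂−d₁))
e^(−0.581×3.2) = 0.1558; e^(−0.581×5.9) = 0.0325
⟨phi⟩ = 0.75 × (0.1558 − 0.0325) / (0.581 × 2.7) = 0.75 × 0.0786 = 0.0590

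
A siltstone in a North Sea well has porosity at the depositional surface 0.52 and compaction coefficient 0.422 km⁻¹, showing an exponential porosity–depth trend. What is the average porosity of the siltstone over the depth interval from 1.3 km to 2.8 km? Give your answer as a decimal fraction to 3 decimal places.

0.223

⟨φ⟩ = (1/(d₂−d₁)) ∫ φ₀ e^(−cd) dd = φ₀·(e^(−c·d₁) − e^(−c·d₂)) / (c·(d₂−d₁))
e^(−0.422×1.3) = 0.5778; e^(−0.422×2.8) = 0.3068
⟨φ⟩ = 0.52 × (0.5778 − 0.3068) / (0.422 × 1.5) = 0.52 × 0.4281 = 0.2226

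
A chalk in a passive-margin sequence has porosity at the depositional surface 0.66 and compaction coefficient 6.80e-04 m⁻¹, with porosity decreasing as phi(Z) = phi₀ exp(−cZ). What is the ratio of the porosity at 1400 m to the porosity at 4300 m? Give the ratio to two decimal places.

Working in km (1 km = 1000 m; c in km⁻¹ = c in m⁻¹ × 1000):
phi(Z₁)/phi(Z₂) = e^(−c·Z₁)/e^(−c·Z₂) = e^{c(Z₂−Z₁)}
= exp(0.68 × 2.9) = exp(1.972) = 7.1850

7.19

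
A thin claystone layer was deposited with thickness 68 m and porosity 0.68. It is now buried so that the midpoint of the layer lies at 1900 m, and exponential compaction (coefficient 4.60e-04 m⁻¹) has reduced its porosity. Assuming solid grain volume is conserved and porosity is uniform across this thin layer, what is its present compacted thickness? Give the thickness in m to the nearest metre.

30 m

Working in km (1 km = 1000 m; c in km⁻¹ = c in m⁻¹ × 1000):
Porosity at 1.9 km: n = 0.68·exp(−0.46×1.9) = 0.2837
Solid-volume conservation: h(1−n) = h₀(1−n₀) ⇒ h = h₀·(1−n₀)/(1−n)
h = 0.068 × (1 − 0.68)/(1 − 0.2837) = 0.068 × 0.4468 = 0.0304 km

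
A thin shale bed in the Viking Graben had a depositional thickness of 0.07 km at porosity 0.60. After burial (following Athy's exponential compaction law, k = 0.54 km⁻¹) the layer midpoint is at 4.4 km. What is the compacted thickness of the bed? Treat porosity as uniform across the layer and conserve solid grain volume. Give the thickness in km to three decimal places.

Porosity at 4.4 km: phi = 0.6·exp(−0.54×4.4) = 0.0558
Solid-volume conservation: h(1−phi) = h₀(1−phi₀) ⇒ h = h₀·(1−phi₀)/(1−phi)
h = 0.07 × (1 − 0.6)/(1 − 0.0558) = 0.07 × 0.4236 = 0.0297 km

0.030 km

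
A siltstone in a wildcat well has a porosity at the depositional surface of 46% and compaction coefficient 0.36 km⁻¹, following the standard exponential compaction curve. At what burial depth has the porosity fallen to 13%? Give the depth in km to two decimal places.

Invert Athy's law: z = ln(phi₀/phi) / c
z = ln(0.46/0.13) / 0.36 = ln(3.538) / 0.36 = 1.2637 / 0.36 = 3.510 km

3.51 km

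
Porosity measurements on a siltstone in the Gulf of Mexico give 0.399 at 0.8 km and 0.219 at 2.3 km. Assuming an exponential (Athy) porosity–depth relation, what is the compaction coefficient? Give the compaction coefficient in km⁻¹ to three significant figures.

0.400 km⁻¹

Athy: phi(d) = phi₀ e^(−βd) ⇒ phi₁/phi₂ = e^{β(d₂−d₁)} ⇒ β = ln(phi₁/phi₂)/(d₂−d₁)
β = ln(0.399/0.219) / (2.3 − 0.8) = ln(1.822) / 1.5 = 0.5999 / 1.5 = 0.3999 km⁻¹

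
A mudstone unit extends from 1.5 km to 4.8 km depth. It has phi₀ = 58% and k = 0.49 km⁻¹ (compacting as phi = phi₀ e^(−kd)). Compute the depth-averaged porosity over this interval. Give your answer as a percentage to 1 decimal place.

⟨phi⟩ = (1/(d₂−d₁)) ∫ phi₀ e^(−kd) dd = phi₀·(e^(−k·d₁) − e^(−k·d₂)) / (k·(d₂−d₁))
e^(−0.49×1.5) = 0.4795; e^(−0.49×4.8) = 0.0952
⟨phi⟩ = 0.58 × (0.4795 − 0.0952) / (0.49 × 3.3) = 0.58 × 0.2377 = 0.1379

13.8%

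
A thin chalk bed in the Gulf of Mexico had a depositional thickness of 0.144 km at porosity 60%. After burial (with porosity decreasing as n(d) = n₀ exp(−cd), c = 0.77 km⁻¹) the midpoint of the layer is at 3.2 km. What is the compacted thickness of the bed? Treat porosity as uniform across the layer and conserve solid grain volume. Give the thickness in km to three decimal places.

0.061 km

Porosity at 3.2 km: n = 0.6·exp(−0.77×3.2) = 0.0511
Solid-volume conservation: h(1−n) = h₀(1−n₀) ⇒ h = h₀·(1−n₀)/(1−n)
h = 0.144 × (1 − 0.6)/(1 − 0.0511) = 0.144 × 0.4215 = 0.0607 km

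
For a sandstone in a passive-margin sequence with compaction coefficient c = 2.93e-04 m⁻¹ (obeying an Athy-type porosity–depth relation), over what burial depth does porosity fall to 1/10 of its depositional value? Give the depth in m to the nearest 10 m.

7860 m

Working in km (1 km = 1000 m; c in km⁻¹ = c in m⁻¹ × 1000):
φ/φ₀ = 1/10 ⇒ exp(−c·z) = 1/10 ⇒ z = ln(10) / c
z = 2.3026 / 0.293 = 7.859 km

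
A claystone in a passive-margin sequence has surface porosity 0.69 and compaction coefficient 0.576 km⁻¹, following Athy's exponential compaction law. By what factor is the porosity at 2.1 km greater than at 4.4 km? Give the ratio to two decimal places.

3.76

φ(z₁)/φ(z₂) = e^(−c·z₁)/e^(−c·z₂) = e^{c(z₂−z₁)}
= exp(0.576 × 2.3) = exp(1.325) = 3.7614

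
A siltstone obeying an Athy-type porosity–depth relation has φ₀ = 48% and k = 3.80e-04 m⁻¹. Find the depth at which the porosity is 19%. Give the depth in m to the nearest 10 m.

Working in km (1 km = 1000 m; k in km⁻¹ = k in m⁻¹ × 1000):
Invert Athy's law: d = ln(φ₀/φ) / k
d = ln(0.48/0.19) / 0.38 = ln(2.526) / 0.38 = 0.9268 / 0.38 = 2.439 km

2440 m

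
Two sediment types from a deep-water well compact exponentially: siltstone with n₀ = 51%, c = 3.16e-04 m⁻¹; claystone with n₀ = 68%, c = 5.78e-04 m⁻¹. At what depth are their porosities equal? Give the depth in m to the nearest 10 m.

Working in km (1 km = 1000 m; c in km⁻¹ = c in m⁻¹ × 1000):
Set n₀ₐ e^(−cₐz) = n₀ᵦ e^(−cᵦz) ⇒ ln(n₀ₐ/n₀ᵦ) = (cₐ − cᵦ)·z
z = ln(0.51/0.68) / (0.316 − 0.578) = -0.2877 / -0.262 = 1.098 km

1100 m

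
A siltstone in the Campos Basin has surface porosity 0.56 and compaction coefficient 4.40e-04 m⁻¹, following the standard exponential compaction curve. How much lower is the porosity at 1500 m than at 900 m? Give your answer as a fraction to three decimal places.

Working in km (1 km = 1000 m; c in km⁻¹ = c in m⁻¹ × 1000):
φ(0.9) = 0.56·e^(−0.44×0.9) = 0.3769
φ(1.5) = 0.56·e^(−0.44×1.5) = 0.2894
Δφ = 0.3769 − 0.2894 = 0.0874

0.087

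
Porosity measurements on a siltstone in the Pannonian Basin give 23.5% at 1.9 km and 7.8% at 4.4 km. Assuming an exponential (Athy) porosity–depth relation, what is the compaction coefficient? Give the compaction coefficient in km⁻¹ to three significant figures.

0.441 km⁻¹

Athy: phi(z) = phi₀ e^(−βz) ⇒ phi₁/phi₂ = e^{β(z₂−z₁)} ⇒ β = ln(phi₁/phi₂)/(z₂−z₁)
β = ln(0.235/0.078) / (4.4 − 1.9) = ln(3.013) / 2.5 = 1.1029 / 2.5 = 0.4412 km⁻¹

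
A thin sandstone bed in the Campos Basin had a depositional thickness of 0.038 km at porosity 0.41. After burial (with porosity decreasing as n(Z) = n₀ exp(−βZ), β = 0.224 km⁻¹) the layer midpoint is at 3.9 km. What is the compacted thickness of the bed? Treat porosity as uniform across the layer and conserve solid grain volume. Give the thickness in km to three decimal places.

Porosity at 3.9 km: n = 0.41·exp(−0.224×3.9) = 0.1712
Solid-volume conservation: h(1−n) = h₀(1−n₀) ⇒ h = h₀·(1−n₀)/(1−n)
h = 0.038 × (1 − 0.41)/(1 − 0.1712) = 0.038 × 0.7118 = 0.0270 km

0.027 km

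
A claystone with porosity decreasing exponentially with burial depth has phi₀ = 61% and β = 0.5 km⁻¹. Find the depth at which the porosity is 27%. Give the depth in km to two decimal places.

Invert Athy's law: Z = ln(phi₀/phi) / β
Z = ln(0.61/0.27) / 0.5 = ln(2.259) / 0.5 = 0.8150 / 0.5 = 1.630 km

1.63 km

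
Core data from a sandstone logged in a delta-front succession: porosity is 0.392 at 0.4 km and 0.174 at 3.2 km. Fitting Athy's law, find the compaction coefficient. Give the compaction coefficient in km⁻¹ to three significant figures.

Athy: phi(Z) = phi₀ e^(−βZ) ⇒ phi₁/phi₂ = e^{β(Z₂−Z₁)} ⇒ β = ln(phi₁/phi₂)/(Z₂−Z₁)
β = ln(0.392/0.174) / (3.2 − 0.4) = ln(2.253) / 2.8 = 0.8122 / 2.8 = 0.2901 km⁻¹

0.290 km⁻¹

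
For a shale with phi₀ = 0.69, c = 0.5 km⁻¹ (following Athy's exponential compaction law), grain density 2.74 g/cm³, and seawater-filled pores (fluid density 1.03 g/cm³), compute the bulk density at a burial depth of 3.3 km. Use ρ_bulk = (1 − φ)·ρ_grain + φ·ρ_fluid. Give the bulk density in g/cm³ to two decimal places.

2.51 g/cm³

Porosity at depth: phi = 0.69·exp(−0.5×3.3) = 0.69×0.1920 = 0.1325
Bulk density: ρ_b = (1−phi)ρ_g + phi·ρ_f = 0.8675×2.74 + 0.1325×1.03
       = 2.377 + 0.136 = 2.513 g/cm³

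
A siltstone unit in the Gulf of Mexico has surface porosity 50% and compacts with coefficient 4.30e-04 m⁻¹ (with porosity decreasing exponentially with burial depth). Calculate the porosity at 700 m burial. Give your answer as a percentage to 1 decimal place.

37.0%

Working in km (1 km = 1000 m; k in km⁻¹ = k in m⁻¹ × 1000):
phi = phi₀·exp(−k·Z) = 0.5 × exp(−0.43 × 0.7) = 0.5 × exp(−0.301)
  = 0.5 × 0.7401 = 0.3700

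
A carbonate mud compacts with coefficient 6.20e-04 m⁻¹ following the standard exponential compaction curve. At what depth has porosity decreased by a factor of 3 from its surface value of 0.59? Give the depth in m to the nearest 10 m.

Working in km (1 km = 1000 m; k in km⁻¹ = k in m⁻¹ × 1000):
φ/φ₀ = 1/3 ⇒ exp(−k·Z) = 1/3 ⇒ Z = ln(3) / k
Z = 1.0986 / 0.62 = 1.772 km

1770 m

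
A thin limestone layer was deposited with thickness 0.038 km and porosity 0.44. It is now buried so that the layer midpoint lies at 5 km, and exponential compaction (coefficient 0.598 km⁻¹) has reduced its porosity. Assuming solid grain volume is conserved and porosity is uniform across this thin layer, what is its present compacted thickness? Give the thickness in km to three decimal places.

0.022 km

Porosity at 5 km: phi = 0.44·exp(−0.598×5) = 0.0221
Solid-volume conservation: h(1−phi) = h₀(1−phi₀) ⇒ h = h₀·(1−phi₀)/(1−phi)
h = 0.038 × (1 − 0.44)/(1 − 0.0221) = 0.038 × 0.5727 = 0.0218 km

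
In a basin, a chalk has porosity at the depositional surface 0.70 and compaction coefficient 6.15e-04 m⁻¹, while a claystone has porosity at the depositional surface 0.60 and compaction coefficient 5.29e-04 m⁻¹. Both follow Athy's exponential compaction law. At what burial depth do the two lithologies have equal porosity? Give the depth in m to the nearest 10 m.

1790 m

Working in km (1 km = 1000 m; k in km⁻¹ = k in m⁻¹ × 1000):
Set n₀ₐ e^(−kₐZ) = n₀ᵦ e^(−kᵦZ) ⇒ ln(n₀ₐ/n₀ᵦ) = (kₐ − kᵦ)·Z
Z = ln(0.7/0.6) / (0.615 − 0.529) = 0.1542 / 0.086 = 1.792 km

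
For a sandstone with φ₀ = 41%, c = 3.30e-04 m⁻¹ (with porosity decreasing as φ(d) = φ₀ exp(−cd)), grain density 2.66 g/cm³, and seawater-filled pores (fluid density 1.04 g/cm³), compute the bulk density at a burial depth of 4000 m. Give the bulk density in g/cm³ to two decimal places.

2.48 g/cm³

Working in km (1 km = 1000 m; c in km⁻¹ = c in m⁻¹ × 1000):
Porosity at depth: φ = 0.41·exp(−0.33×4) = 0.41×0.2671 = 0.1095
Bulk density: ρ_b = (1−φ)ρ_g + φ·ρ_f = 0.8905×2.66 + 0.1095×1.04
       = 2.369 + 0.114 = 2.483 g/cm³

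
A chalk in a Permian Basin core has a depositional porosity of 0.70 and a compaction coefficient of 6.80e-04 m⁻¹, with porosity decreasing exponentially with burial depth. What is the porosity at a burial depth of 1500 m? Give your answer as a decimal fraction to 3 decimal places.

Working in km (1 km = 1000 m; k in km⁻¹ = k in m⁻¹ × 1000):
φ = φ₀·exp(−k·z) = 0.7 × exp(−0.68 × 1.5) = 0.7 × exp(−1.02)
  = 0.7 × 0.3606 = 0.2524

0.252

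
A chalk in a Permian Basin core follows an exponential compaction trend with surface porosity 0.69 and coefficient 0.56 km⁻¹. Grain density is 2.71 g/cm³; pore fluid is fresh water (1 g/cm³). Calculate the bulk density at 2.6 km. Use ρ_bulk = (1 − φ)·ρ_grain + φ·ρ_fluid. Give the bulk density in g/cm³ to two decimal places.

Porosity at depth: phi = 0.69·exp(−0.56×2.6) = 0.69×0.2332 = 0.1609
Bulk density: ρ_b = (1−phi)ρ_g + phi·ρ_f = 0.8391×2.71 + 0.1609×1
       = 2.274 + 0.161 = 2.435 g/cm³

2.43 g/cm³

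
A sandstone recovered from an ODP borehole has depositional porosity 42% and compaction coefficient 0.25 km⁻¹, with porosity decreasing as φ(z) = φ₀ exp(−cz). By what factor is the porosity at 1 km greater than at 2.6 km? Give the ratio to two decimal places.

1.49

φ(z₁)/φ(z₂) = e^(−c·z₁)/e^(−c·z₂) = e^{c(z₂−z₁)}
= exp(0.25 × 1.6) = exp(0.4) = 1.4918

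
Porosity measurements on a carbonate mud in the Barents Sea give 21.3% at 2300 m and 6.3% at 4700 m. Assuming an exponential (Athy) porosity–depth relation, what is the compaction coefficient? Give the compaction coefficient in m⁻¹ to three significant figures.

0.000508 m⁻¹

Working in km (1 km = 1000 m; β in km⁻¹ = β in m⁻¹ × 1000):
Athy: phi(Z) = phi₀ e^(−βZ) ⇒ phi₁/phi₂ = e^{β(Z₂−Z₁)} ⇒ β = ln(phi₁/phi₂)/(Z₂−Z₁)
β = ln(0.213/0.063) / (4.7 − 2.3) = ln(3.381) / 2.4 = 1.2182 / 2.4 = 0.5076 km⁻¹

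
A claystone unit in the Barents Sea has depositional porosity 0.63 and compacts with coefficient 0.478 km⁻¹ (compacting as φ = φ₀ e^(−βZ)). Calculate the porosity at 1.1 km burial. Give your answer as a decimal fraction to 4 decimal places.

φ = φ₀·exp(−β·Z) = 0.63 × exp(−0.478 × 1.1) = 0.63 × exp(−0.5258)
  = 0.63 × 0.5911 = 0.3724

0.3724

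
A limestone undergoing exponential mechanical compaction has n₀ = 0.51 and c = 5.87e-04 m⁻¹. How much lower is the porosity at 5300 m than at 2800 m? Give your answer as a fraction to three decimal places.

Working in km (1 km = 1000 m; c in km⁻¹ = c in m⁻¹ × 1000):
n(2.8) = 0.51·e^(−0.587×2.8) = 0.0986
n(5.3) = 0.51·e^(−0.587×5.3) = 0.0227
Δn = 0.0986 − 0.0227 = 0.0759

0.076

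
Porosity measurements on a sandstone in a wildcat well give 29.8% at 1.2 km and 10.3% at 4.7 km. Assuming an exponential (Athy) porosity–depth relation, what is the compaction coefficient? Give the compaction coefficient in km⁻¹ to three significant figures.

Athy: phi(d) = phi₀ e^(−kd) ⇒ phi₁/phi₂ = e^{k(d₂−d₁)} ⇒ k = ln(phi₁/phi₂)/(d₂−d₁)
k = ln(0.298/0.103) / (4.7 − 1.2) = ln(2.893) / 3.5 = 1.0624 / 3.5 = 0.3035 km⁻¹

0.304 km⁻¹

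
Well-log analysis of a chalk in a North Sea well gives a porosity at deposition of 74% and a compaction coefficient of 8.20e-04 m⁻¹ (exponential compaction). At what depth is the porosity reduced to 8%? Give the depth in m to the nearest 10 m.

Working in km (1 km = 1000 m; β in km⁻¹ = β in m⁻¹ × 1000):
Invert Athy's law: Z = ln(phi₀/phi) / β
Z = ln(0.74/0.08) / 0.82 = ln(9.25) / 0.82 = 2.2246 / 0.82 = 2.713 km

2710 m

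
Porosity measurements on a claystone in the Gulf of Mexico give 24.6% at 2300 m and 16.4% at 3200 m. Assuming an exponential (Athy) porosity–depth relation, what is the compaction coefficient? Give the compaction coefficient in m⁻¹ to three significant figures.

0.000451 m⁻¹

Working in km (1 km = 1000 m; k in km⁻¹ = k in m⁻¹ × 1000):
Athy: phi(z) = phi₀ e^(−kz) ⇒ phi₁/phi₂ = e^{k(z₂−z₁)} ⇒ k = ln(phi₁/phi₂)/(z₂−z₁)
k = ln(0.246/0.164) / (3.2 − 2.3) = ln(1.5) / 0.9 = 0.4055 / 0.9 = 0.4505 km⁻¹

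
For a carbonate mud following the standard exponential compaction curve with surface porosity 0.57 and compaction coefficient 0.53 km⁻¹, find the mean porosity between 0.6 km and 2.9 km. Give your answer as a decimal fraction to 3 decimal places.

0.240

⟨φ⟩ = (1/(Z₂−Z₁)) ∫ φ₀ e^(−cZ) dZ = φ₀·(e^(−c·Z₁) − e^(−c·Z₂)) / (c·(Z₂−Z₁))
e^(−0.53×0.6) = 0.7276; e^(−0.53×2.9) = 0.2150
⟨φ⟩ = 0.57 × (0.7276 − 0.2150) / (0.53 × 2.3) = 0.57 × 0.4205 = 0.2397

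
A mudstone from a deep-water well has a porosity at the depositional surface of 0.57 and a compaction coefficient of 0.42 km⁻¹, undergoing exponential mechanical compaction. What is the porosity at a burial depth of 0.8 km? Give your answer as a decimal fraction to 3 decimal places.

0.407

φ = φ₀·exp(−c·d) = 0.57 × exp(−0.42 × 0.8) = 0.57 × exp(−0.336)
  = 0.57 × 0.7146 = 0.4073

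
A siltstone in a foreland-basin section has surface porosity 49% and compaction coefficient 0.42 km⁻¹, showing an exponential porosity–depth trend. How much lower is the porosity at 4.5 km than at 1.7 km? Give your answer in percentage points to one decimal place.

n(1.7) = 0.49·e^(−0.42×1.7) = 0.2399
n(4.5) = 0.49·e^(−0.42×4.5) = 0.0740
Δn = 0.2399 − 0.0740 = 0.1659

16.6 percentage points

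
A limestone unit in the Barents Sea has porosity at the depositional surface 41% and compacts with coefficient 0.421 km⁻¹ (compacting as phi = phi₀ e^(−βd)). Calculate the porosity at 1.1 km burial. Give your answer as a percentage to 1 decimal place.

phi = phi₀·exp(−β·d) = 0.41 × exp(−0.421 × 1.1) = 0.41 × exp(−0.4631)
  = 0.41 × 0.6293 = 0.2580

25.8%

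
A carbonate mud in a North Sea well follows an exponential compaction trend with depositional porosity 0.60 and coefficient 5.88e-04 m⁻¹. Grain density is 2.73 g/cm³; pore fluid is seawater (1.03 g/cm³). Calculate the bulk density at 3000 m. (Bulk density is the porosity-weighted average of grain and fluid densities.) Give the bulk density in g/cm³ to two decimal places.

2.56 g/cm³

Working in km (1 km = 1000 m; k in km⁻¹ = k in m⁻¹ × 1000):
Porosity at depth: φ = 0.6·exp(−0.588×3) = 0.6×0.1714 = 0.1028
Bulk density: ρ_b = (1−φ)ρ_g + φ·ρ_f = 0.8972×2.73 + 0.1028×1.03
       = 2.449 + 0.106 = 2.555 g/cm³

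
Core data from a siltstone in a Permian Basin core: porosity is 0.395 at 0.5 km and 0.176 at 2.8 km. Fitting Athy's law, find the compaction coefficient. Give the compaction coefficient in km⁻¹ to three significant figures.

0.351 km⁻¹

Athy: φ(Z) = φ₀ e^(−βZ) ⇒ φ₁/φ₂ = e^{β(Z₂−Z₁)} ⇒ β = ln(φ₁/φ₂)/(Z₂−Z₁)
β = ln(0.395/0.176) / (2.8 − 0.5) = ln(2.244) / 2.3 = 0.8084 / 2.3 = 0.3515 km⁻¹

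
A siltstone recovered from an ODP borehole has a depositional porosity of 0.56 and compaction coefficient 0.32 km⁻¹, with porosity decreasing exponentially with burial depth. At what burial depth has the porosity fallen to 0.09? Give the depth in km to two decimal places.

5.71 km

Invert Athy's law: d = ln(φ₀/φ) / k
d = ln(0.56/0.09) / 0.32 = ln(6.222) / 0.32 = 1.8281 / 0.32 = 5.713 km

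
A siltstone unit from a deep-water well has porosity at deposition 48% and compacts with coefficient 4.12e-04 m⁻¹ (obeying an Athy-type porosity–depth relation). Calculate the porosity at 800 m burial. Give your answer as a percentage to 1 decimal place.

34.5%

Working in km (1 km = 1000 m; β in km⁻¹ = β in m⁻¹ × 1000):
φ = φ₀·exp(−β·Z) = 0.48 × exp(−0.412 × 0.8) = 0.48 × exp(−0.3296)
  = 0.48 × 0.7192 = 0.3452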